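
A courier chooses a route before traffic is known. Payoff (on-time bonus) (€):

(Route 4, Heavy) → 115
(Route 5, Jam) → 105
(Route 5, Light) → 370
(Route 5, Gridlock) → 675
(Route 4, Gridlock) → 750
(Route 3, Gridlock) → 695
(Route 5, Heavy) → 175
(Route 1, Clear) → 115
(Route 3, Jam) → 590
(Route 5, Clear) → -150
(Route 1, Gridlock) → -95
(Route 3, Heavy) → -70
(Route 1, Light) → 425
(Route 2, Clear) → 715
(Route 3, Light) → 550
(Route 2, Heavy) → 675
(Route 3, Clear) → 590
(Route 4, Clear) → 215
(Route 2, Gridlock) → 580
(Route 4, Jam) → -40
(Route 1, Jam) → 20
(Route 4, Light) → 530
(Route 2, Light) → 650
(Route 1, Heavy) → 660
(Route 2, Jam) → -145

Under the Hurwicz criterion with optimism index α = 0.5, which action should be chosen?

Route 1: 0.5·660 + 0.5·(-95) = 282.5
Route 2: 0.5·715 + 0.5·(-145) = 285
Route 3: 0.5·695 + 0.5·(-70) = 312.5
Route 4: 0.5·750 + 0.5·(-40) = 355
Route 5: 0.5·675 + 0.5·(-150) = 262.5
Highest Hurwicz score = 355 → Route 4.

Route 4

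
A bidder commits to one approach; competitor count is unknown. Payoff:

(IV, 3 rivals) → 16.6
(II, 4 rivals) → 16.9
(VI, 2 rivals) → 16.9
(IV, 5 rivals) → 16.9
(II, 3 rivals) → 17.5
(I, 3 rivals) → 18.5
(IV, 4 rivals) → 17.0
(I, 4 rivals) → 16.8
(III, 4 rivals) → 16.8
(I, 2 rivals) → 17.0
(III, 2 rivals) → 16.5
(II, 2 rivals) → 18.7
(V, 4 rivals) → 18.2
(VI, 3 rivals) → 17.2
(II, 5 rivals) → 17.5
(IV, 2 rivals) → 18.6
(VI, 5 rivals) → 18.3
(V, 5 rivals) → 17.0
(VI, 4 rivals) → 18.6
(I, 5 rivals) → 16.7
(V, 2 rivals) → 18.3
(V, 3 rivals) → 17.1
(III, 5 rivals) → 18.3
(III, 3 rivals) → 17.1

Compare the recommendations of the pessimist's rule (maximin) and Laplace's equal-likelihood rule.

maximin → V; laplace → VI (disagree)

Row minima: I=16.7, II=16.9, III=16.5, IV=16.6, V=17.0, VI=16.9
Best worst-case = 17.0 → V.
Row averages: I=17.25, II=17.65, III=17.175, IV=17.275, V=17.65, VI=17.75
Highest average = 17.75 → VI.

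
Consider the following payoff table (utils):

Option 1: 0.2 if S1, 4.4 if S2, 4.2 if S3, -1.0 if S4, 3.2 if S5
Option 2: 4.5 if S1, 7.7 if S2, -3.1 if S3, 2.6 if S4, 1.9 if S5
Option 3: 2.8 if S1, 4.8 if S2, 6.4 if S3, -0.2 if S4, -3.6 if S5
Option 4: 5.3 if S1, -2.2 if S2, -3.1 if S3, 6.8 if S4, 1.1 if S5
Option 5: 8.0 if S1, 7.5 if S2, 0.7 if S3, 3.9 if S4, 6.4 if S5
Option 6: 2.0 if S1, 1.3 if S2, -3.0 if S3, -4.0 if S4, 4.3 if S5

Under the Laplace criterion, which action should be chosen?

Row averages: Option 1=2.2, Option 2=2.72, Option 3=2.04, Option 4=1.58, Option 5=5.3, Option 6=0.12
Highest average = 5.3 → Option 5.

Option 5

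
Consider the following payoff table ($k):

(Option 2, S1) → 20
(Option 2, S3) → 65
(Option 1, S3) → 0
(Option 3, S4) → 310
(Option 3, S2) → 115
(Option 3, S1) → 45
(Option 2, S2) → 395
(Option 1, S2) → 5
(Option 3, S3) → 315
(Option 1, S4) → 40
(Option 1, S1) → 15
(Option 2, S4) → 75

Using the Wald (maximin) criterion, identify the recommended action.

Row minima: Option 1=0, Option 2=20, Option 3=45
Best worst-case = 45 → Option 3.

Option 3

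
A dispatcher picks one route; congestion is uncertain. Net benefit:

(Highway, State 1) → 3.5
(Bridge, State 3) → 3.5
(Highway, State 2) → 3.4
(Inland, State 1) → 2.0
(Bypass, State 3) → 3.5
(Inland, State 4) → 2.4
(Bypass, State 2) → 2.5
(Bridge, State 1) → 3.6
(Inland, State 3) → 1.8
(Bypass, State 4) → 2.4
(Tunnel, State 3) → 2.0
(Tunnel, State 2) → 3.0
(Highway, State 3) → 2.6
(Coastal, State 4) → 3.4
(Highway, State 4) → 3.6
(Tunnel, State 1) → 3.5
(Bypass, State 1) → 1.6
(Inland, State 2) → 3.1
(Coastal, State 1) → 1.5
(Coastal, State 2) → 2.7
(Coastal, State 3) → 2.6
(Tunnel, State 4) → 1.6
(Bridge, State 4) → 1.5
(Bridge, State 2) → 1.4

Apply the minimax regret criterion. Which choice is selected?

Highway

Column bests: State 1=3.6, State 2=3.4, State 3=3.5, State 4=3.6.
Coastal regrets: 2.1, 0.7, 0.9, 0.2 → max 2.1
Bridge regrets: 0.0, 2.0, 0.0, 2.1 → max 2.1
Tunnel regrets: 0.1, 0.4, 1.5, 2.0 → max 2.0
Inland regrets: 1.6, 0.3, 1.7, 1.2 → max 1.7
Highway regrets: 0.1, 0.0, 0.9, 0.0 → max 0.9
Bypass regrets: 2.0, 0.9, 0.0, 1.2 → max 2.0
Smallest max regret = 0.9 → Highway.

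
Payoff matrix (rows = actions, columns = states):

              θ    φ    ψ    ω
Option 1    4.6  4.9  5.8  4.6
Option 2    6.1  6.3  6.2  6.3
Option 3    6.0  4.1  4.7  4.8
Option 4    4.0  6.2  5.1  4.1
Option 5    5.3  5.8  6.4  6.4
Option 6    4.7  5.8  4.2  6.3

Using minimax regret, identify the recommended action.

Column bests: θ=6.1, φ=6.3, ψ=6.4, ω=6.4.
Option 1 regrets: 1.5, 1.4, 0.6, 1.8 → max 1.8
Option 2 regrets: 0.0, 0.0, 0.2, 0.1 → max 0.2
Option 3 regrets: 0.1, 2.2, 1.7, 1.6 → max 2.2
Option 4 regrets: 2.1, 0.1, 1.3, 2.3 → max 2.3
Option 5 regrets: 0.8, 0.5, 0.0, 0.0 → max 0.8
Option 6 regrets: 1.4, 0.5, 2.2, 0.1 → max 2.2
Smallest max regret = 0.2 → Option 2.

Option 2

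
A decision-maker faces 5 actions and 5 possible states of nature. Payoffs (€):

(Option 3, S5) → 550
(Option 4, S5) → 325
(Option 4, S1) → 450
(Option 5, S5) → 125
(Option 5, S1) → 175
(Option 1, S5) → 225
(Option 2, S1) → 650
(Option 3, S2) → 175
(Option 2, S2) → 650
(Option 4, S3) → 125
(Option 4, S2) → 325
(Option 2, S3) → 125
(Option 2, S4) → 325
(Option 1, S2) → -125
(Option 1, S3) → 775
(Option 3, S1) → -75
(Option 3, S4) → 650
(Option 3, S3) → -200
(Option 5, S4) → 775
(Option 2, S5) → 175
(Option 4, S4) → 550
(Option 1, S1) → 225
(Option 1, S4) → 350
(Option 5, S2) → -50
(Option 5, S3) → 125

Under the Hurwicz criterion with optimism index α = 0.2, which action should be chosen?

Option 1: 0.2·775 + 0.8·(-125) = 55
Option 2: 0.2·650 + 0.8·125 = 230
Option 3: 0.2·650 + 0.8·(-200) = -30
Option 4: 0.2·550 + 0.8·125 = 210
Option 5: 0.2·775 + 0.8·(-50) = 115
Highest Hurwicz score = 230 → Option 2.

Option 2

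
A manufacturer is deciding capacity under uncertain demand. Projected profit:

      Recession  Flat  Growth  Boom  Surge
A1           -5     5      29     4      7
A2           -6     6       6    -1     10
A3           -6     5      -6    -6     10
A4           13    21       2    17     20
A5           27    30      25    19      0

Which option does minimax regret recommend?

A5

Column bests: Recession=27, Flat=30, Growth=29, Boom=19, Surge=20.
A1 regrets: 32, 25, 0, 15, 13 → max 32
A2 regrets: 33, 24, 23, 20, 10 → max 33
A3 regrets: 33, 25, 35, 25, 10 → max 35
A4 regrets: 14, 9, 27, 2, 0 → max 27
A5 regrets: 0, 0, 4, 0, 20 → max 20
Smallest max regret = 20 → A5.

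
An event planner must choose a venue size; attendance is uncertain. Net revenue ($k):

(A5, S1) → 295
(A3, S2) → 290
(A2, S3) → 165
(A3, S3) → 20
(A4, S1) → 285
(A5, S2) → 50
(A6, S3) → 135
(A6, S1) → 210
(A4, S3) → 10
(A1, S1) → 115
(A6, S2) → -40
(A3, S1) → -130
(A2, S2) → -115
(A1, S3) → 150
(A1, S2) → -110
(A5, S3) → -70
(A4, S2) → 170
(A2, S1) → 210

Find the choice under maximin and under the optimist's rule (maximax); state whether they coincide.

maximin → A4; maximax → A5 (disagree)

Row minima: A1=-110, A2=-115, A3=-130, A4=10, A5=-70, A6=-40
Best worst-case = 10 → A4.
Row maxima: A1=150, A2=210, A3=290, A4=285, A5=295, A6=210
Best best-case = 295 → A5.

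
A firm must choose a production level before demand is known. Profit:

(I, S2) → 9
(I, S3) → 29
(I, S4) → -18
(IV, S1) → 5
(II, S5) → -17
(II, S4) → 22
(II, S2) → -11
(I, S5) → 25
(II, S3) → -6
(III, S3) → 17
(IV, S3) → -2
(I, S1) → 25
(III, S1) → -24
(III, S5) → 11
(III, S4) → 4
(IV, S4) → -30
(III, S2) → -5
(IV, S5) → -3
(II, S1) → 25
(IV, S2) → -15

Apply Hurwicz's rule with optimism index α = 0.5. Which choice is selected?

I

I: 0.5·29 + 0.5·(-18) = 5.5
II: 0.5·25 + 0.5·(-17) = 4
III: 0.5·17 + 0.5·(-24) = -3.5
IV: 0.5·5 + 0.5·(-30) = -12.5
Highest Hurwicz score = 5.5 → I.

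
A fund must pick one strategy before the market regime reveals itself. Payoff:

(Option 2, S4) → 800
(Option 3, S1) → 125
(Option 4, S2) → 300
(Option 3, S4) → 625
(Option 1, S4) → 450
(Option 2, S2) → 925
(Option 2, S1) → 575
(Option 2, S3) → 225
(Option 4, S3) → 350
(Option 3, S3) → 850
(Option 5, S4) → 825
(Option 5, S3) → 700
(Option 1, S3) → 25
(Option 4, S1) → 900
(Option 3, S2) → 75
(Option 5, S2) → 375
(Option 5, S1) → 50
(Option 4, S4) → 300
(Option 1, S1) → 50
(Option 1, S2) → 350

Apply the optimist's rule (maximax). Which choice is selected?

Row maxima: Option 1=450, Option 2=925, Option 3=850, Option 4=900, Option 5=825
Best best-case = 925 → Option 2.

Option 2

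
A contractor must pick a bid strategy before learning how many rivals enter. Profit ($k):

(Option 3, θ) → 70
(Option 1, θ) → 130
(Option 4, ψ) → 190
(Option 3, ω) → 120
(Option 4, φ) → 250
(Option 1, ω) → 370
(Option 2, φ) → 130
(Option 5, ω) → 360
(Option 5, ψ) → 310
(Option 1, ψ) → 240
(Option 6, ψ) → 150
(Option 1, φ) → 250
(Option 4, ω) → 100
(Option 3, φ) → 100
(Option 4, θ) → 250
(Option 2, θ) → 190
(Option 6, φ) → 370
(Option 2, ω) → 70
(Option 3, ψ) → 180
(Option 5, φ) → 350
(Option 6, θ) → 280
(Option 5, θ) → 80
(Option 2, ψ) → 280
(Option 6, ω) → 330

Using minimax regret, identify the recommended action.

Option 1

Column bests: θ=280, φ=370, ψ=310, ω=370.
Option 1 regrets: 150, 120, 70, 0 → max 150
Option 2 regrets: 90, 240, 30, 300 → max 300
Option 3 regrets: 210, 270, 130, 250 → max 270
Option 4 regrets: 30, 120, 120, 270 → max 270
Option 5 regrets: 200, 20, 0, 10 → max 200
Option 6 regrets: 0, 0, 160, 40 → max 160
Smallest max regret = 150 → Option 1.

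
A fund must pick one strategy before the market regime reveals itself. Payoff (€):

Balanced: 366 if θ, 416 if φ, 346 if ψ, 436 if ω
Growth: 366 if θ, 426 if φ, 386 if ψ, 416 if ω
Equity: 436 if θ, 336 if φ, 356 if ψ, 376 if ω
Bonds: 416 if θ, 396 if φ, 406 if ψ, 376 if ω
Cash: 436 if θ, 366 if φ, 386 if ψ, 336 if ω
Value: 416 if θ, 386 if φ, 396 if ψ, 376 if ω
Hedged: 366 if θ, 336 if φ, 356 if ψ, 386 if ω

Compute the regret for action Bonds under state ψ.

0

Best payoff under ψ is 406.
Regret = 406 − 406 = 0.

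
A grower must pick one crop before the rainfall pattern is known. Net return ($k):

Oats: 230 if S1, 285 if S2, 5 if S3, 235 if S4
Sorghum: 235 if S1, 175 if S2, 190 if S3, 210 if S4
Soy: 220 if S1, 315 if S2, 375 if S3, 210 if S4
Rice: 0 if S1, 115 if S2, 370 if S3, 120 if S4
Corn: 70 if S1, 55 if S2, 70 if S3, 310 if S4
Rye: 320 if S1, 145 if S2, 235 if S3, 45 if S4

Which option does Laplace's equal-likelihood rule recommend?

Soy

Row averages: Oats=188.75, Sorghum=202.5, Soy=280, Rice=151.25, Corn=126.25, Rye=186.25
Highest average = 280 → Soy.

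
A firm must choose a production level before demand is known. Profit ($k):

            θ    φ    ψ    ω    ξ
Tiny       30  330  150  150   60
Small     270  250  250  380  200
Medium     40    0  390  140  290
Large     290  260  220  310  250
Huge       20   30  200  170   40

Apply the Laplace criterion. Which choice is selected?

Row averages: Tiny=144, Small=270, Medium=172, Large=266, Huge=92
Highest average = 270 → Small.

Small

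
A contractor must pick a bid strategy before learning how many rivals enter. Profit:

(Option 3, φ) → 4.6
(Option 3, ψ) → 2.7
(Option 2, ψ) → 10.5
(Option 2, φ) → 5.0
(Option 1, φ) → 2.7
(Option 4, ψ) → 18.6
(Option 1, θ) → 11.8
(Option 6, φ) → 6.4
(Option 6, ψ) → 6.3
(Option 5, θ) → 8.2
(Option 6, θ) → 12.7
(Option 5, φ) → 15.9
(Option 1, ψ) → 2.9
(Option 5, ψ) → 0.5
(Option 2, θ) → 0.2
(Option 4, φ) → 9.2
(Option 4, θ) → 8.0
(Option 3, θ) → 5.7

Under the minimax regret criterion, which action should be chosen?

Option 4

Column bests: θ=12.7, φ=15.9, ψ=18.6.
Option 1 regrets: 0.9, 13.2, 15.7 → max 15.7
Option 2 regrets: 12.5, 10.9, 8.1 → max 12.5
Option 3 regrets: 7.0, 11.3, 15.9 → max 15.9
Option 4 regrets: 4.7, 6.7, 0.0 → max 6.7
Option 5 regrets: 4.5, 0.0, 18.1 → max 18.1
Option 6 regrets: 0.0, 9.5, 12.3 → max 12.3
Smallest max regret = 6.7 → Option 4.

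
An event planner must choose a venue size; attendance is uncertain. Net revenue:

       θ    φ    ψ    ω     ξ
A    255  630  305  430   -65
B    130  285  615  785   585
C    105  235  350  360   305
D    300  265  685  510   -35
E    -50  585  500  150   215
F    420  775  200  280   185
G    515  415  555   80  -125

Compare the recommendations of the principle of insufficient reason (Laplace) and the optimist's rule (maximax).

Row averages: A=311, B=480, C=271, D=345, E=280, F=372, G=288
Highest average = 480 → B.
Row maxima: A=630, B=785, C=360, D=685, E=585, F=775, G=555
Best best-case = 785 → B.

laplace → B; maximax → B (agree)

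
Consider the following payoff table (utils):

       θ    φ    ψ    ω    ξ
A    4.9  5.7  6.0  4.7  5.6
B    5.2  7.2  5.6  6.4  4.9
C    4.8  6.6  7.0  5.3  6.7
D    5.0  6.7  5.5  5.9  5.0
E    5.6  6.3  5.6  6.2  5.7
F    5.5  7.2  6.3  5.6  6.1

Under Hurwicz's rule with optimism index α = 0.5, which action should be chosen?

A: 0.5·6.0 + 0.5·4.7 = 5.35
B: 0.5·7.2 + 0.5·4.9 = 6.05
C: 0.5·7.0 + 0.5·4.8 = 5.9
D: 0.5·6.7 + 0.5·5.0 = 5.85
E: 0.5·6.3 + 0.5·5.6 = 5.95
F: 0.5·7.2 + 0.5·5.5 = 6.35
Highest Hurwicz score = 6.35 → F.

F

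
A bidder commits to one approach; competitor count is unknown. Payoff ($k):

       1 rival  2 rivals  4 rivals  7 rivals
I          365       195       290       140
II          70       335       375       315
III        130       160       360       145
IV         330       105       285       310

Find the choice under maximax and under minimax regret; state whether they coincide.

Row maxima: I=365, II=375, III=360, IV=330
Best best-case = 375 → II.
Column bests: 1 rival=365, 2 rivals=335, 4 rivals=375, 7 rivals=315.
I regrets: 0, 140, 85, 175 → max 175
II regrets: 295, 0, 0, 0 → max 295
III regrets: 235, 175, 15, 170 → max 235
IV regrets: 35, 230, 90, 5 → max 230
Smallest max regret = 175 → I.

maximax → II; minimax regret → I (disagree)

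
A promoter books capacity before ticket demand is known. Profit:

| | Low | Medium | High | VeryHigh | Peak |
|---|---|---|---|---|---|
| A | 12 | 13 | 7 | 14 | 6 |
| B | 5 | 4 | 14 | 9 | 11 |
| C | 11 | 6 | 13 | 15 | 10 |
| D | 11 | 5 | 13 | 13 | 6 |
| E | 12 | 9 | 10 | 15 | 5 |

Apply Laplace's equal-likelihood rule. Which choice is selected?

C

Row averages: A=10.4, B=8.6, C=11, D=9.6, E=10.2
Highest average = 11 → C.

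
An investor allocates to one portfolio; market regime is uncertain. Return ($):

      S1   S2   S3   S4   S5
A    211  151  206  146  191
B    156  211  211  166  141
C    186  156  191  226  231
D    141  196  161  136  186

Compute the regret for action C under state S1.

Best payoff under S1 is 211.
Regret = 211 − 186 = 25.

25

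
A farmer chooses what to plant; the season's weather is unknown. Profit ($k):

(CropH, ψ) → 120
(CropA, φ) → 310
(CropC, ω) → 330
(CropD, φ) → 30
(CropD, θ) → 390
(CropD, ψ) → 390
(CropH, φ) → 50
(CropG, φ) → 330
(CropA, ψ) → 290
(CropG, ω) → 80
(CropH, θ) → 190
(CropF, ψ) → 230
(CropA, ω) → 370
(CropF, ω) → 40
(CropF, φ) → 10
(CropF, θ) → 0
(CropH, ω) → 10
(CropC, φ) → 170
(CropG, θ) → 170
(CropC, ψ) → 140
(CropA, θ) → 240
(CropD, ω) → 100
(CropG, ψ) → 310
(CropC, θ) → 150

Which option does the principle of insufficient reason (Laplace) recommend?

Row averages: CropD=227.5, CropA=302.5, CropC=197.5, CropF=70, CropG=222.5, CropH=92.5
Highest average = 302.5 → CropA.

CropA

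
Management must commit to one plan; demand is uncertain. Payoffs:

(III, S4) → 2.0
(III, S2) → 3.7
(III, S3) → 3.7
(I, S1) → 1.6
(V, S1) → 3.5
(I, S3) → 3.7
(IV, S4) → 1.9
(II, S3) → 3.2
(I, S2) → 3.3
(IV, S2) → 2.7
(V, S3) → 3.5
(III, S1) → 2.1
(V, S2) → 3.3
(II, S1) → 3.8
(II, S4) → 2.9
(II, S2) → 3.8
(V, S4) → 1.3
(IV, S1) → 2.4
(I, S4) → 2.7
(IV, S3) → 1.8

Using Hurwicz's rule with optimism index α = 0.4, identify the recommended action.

II

I: 0.4·3.7 + 0.6·1.6 = 2.44
II: 0.4·3.8 + 0.6·2.9 = 3.26
III: 0.4·3.7 + 0.6·2.0 = 2.68
IV: 0.4·2.7 + 0.6·1.8 = 2.16
V: 0.4·3.5 + 0.6·1.3 = 2.18
Highest Hurwicz score = 3.26 → II.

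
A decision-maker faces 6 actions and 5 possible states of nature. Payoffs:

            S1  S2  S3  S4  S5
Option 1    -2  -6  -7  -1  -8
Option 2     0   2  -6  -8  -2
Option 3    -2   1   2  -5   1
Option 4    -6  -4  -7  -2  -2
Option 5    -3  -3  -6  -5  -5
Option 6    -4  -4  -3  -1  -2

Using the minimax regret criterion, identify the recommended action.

Option 3

Column bests: S1=0, S2=2, S3=2, S4=-1, S5=1.
Option 1 regrets: 2, 8, 9, 0, 9 → max 9
Option 2 regrets: 0, 0, 8, 7, 3 → max 8
Option 3 regrets: 2, 1, 0, 4, 0 → max 4
Option 4 regrets: 6, 6, 9, 1, 3 → max 9
Option 5 regrets: 3, 5, 8, 4, 6 → max 8
Option 6 regrets: 4, 6, 5, 0, 3 → max 6
Smallest max regret = 4 → Option 3.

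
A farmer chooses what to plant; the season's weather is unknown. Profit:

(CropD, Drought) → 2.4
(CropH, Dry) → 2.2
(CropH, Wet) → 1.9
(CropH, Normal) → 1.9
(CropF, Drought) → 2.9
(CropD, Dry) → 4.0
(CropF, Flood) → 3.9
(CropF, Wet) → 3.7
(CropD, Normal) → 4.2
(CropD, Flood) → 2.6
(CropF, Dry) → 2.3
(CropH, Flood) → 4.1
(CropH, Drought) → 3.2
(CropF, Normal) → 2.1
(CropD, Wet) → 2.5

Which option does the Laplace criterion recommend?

Row averages: CropD=3.14, CropH=2.66, CropF=2.98
Highest average = 3.14 → CropD.

CropD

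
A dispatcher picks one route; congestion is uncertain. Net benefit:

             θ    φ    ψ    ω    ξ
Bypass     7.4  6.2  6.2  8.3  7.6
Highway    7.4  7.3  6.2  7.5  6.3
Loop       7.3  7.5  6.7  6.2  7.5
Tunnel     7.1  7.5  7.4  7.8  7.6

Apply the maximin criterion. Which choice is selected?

Row minima: Bypass=6.2, Highway=6.2, Loop=6.2, Tunnel=7.1
Best worst-case = 7.1 → Tunnel.

Tunnel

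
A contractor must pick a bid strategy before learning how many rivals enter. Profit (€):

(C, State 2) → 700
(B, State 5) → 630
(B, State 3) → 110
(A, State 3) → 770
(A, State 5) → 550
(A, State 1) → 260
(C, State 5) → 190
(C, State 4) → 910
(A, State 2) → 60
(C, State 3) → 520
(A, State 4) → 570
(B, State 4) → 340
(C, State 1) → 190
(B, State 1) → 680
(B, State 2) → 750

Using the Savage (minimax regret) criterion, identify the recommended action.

Column bests: State 1=680, State 2=750, State 3=770, State 4=910, State 5=630.
A regrets: 420, 690, 0, 340, 80 → max 690
B regrets: 0, 0, 660, 570, 0 → max 660
C regrets: 490, 50, 250, 0, 440 → max 490
Smallest max regret = 490 → C.

C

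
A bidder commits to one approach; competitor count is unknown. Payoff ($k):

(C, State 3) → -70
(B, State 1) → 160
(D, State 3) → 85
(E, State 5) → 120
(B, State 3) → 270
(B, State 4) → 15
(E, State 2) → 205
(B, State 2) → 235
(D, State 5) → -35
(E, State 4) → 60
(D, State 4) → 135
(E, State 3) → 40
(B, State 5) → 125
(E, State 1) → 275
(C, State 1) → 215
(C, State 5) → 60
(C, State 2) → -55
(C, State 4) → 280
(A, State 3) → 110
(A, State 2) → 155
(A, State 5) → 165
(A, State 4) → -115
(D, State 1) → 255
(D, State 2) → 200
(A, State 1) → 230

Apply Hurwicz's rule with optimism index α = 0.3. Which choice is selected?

A: 0.3·230 + 0.7·(-115) = -11.5
B: 0.3·270 + 0.7·15 = 91.5
C: 0.3·280 + 0.7·(-70) = 35
D: 0.3·255 + 0.7·(-35) = 52
E: 0.3·275 + 0.7·40 = 110.5
Highest Hurwicz score = 110.5 → E.

E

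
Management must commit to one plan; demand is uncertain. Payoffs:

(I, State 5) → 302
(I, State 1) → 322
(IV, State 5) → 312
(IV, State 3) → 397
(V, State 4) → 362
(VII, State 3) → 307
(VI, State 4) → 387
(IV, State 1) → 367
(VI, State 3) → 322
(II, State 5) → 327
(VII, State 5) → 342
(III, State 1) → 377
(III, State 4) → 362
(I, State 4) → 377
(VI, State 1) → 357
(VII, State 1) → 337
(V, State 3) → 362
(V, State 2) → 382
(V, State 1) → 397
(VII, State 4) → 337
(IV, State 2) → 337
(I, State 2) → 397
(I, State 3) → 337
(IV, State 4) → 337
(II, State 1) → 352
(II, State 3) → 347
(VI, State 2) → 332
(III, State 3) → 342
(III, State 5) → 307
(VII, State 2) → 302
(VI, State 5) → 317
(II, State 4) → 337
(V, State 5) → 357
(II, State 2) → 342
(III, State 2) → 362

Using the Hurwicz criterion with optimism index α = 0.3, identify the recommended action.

V

I: 0.3·397 + 0.7·302 = 330.5
II: 0.3·352 + 0.7·327 = 334.5
III: 0.3·377 + 0.7·307 = 328
IV: 0.3·397 + 0.7·312 = 337.5
V: 0.3·397 + 0.7·357 = 369
VI: 0.3·387 + 0.7·317 = 338
VII: 0.3·342 + 0.7·302 = 314
Highest Hurwicz score = 369 → V.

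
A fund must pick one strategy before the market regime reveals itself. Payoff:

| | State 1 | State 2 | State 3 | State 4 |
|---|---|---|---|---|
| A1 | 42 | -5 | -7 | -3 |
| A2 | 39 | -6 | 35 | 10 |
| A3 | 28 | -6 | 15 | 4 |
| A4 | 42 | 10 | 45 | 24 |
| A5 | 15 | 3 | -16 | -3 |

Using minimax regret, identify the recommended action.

A4

Column bests: State 1=42, State 2=10, State 3=45, State 4=24.
A1 regrets: 0, 15, 52, 27 → max 52
A2 regrets: 3, 16, 10, 14 → max 16
A3 regrets: 14, 16, 30, 20 → max 30
A4 regrets: 0, 0, 0, 0 → max 0
A5 regrets: 27, 7, 61, 27 → max 61
Smallest max regret = 0 → A4.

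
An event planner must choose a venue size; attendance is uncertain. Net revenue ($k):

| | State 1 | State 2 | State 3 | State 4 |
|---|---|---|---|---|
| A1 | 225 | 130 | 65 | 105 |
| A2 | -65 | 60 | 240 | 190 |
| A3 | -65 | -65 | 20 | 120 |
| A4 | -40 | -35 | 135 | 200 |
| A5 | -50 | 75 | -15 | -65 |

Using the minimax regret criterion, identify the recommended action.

A1

Column bests: State 1=225, State 2=130, State 3=240, State 4=200.
A1 regrets: 0, 0, 175, 95 → max 175
A2 regrets: 290, 70, 0, 10 → max 290
A3 regrets: 290, 195, 220, 80 → max 290
A4 regrets: 265, 165, 105, 0 → max 265
A5 regrets: 275, 55, 255, 265 → max 275
Smallest max regret = 175 → A1.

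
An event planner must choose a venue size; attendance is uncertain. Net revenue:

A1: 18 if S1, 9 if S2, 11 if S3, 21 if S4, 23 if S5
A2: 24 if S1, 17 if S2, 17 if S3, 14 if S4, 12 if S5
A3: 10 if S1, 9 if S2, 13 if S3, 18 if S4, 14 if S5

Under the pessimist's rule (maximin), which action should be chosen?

A2

Row minima: A1=9, A2=12, A3=9
Best worst-case = 12 → A2.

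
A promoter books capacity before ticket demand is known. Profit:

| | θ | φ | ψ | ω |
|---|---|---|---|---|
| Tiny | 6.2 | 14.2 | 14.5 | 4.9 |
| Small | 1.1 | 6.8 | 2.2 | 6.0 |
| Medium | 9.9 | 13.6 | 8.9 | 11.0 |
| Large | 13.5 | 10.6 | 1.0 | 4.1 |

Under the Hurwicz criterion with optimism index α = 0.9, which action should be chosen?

Tiny: 0.9·14.5 + 0.1·4.9 = 13.54
Small: 0.9·6.8 + 0.1·1.1 = 6.23
Medium: 0.9·13.6 + 0.1·8.9 = 13.13
Large: 0.9·13.5 + 0.1·1.0 = 12.25
Highest Hurwicz score = 13.54 → Tiny.

Tiny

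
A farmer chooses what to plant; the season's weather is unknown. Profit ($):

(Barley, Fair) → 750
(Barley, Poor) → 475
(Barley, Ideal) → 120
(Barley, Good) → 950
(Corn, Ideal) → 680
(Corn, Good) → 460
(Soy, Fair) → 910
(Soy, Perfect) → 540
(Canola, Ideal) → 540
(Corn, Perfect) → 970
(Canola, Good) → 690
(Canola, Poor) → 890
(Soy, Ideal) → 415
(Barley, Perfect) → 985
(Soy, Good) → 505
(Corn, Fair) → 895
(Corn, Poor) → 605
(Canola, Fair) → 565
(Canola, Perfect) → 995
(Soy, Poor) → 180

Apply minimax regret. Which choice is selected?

Canola

Column bests: Poor=890, Fair=910, Good=950, Ideal=680, Perfect=995.
Corn regrets: 285, 15, 490, 0, 25 → max 490
Barley regrets: 415, 160, 0, 560, 10 → max 560
Soy regrets: 710, 0, 445, 265, 455 → max 710
Canola regrets: 0, 345, 260, 140, 0 → max 345
Smallest max regret = 345 → Canola.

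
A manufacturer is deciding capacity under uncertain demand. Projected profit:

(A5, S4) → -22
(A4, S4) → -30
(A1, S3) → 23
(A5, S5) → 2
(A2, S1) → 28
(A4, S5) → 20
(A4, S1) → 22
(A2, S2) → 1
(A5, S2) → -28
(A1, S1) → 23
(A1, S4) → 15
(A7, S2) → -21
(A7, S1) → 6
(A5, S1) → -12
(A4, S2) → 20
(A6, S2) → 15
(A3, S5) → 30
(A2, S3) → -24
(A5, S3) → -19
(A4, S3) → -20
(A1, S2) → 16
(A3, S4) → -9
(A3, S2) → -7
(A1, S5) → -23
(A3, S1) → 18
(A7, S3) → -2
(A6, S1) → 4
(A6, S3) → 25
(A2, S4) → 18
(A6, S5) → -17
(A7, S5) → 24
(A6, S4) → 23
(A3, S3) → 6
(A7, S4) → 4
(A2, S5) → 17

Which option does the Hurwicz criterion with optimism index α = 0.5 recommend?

A1: 0.5·23 + 0.5·(-23) = 0
A2: 0.5·28 + 0.5·(-24) = 2
A3: 0.5·30 + 0.5·(-9) = 10.5
A4: 0.5·22 + 0.5·(-30) = -4
A5: 0.5·2 + 0.5·(-28) = -13
A6: 0.5·25 + 0.5·(-17) = 4
A7: 0.5·24 + 0.5·(-21) = 1.5
Highest Hurwicz score = 10.5 → A3.

A3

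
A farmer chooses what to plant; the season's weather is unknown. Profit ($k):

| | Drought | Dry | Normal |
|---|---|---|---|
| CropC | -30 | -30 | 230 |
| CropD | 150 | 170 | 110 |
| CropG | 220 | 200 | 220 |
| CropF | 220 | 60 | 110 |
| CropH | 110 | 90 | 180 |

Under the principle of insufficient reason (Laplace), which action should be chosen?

Row averages: CropC=170/3, CropD=430/3, CropG=640/3, CropF=130, CropH=380/3
Highest average = 640/3 → CropG.

CropG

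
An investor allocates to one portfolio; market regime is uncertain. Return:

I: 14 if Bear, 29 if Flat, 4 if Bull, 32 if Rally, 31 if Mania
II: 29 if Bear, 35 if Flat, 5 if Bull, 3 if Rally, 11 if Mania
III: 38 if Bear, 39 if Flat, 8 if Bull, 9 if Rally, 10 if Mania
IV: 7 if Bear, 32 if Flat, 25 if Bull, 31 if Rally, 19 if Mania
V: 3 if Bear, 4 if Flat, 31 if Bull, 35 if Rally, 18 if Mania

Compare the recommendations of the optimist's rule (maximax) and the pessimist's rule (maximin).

maximax → III; maximin → III (agree)

Row maxima: I=32, II=35, III=39, IV=32, V=35
Best best-case = 39 → III.
Row minima: I=4, II=3, III=8, IV=7, V=3
Best worst-case = 8 → III.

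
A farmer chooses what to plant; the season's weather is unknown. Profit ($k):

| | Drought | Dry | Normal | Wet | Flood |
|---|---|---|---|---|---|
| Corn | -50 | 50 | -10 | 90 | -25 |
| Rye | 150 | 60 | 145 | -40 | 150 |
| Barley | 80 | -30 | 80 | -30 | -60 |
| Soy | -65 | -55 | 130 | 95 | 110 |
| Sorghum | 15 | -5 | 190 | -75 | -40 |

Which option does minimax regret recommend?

Rye

Column bests: Drought=150, Dry=60, Normal=190, Wet=95, Flood=150.
Corn regrets: 200, 10, 200, 5, 175 → max 200
Rye regrets: 0, 0, 45, 135, 0 → max 135
Barley regrets: 70, 90, 110, 125, 210 → max 210
Soy regrets: 215, 115, 60, 0, 40 → max 215
Sorghum regrets: 135, 65, 0, 170, 190 → max 190
Smallest max regret = 135 → Rye.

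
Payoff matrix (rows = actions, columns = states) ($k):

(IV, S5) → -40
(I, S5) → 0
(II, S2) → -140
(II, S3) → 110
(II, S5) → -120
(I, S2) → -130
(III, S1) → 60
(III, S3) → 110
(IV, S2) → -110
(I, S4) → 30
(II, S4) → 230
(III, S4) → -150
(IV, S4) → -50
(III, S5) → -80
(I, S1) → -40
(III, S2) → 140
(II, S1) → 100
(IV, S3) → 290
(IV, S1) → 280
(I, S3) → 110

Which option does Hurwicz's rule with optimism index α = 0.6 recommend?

I: 0.6·110 + 0.4·(-130) = 14
II: 0.6·230 + 0.4·(-140) = 82
III: 0.6·140 + 0.4·(-150) = 24
IV: 0.6·290 + 0.4·(-110) = 130
Highest Hurwicz score = 130 → IV.

IV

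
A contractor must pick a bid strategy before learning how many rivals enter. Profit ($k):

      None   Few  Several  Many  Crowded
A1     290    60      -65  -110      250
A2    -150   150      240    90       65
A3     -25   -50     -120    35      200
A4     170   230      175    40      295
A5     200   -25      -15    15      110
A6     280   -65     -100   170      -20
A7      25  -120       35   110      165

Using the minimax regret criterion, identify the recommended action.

A4

Column bests: None=290, Few=230, Several=240, Many=170, Crowded=295.
A1 regrets: 0, 170, 305, 280, 45 → max 305
A2 regrets: 440, 80, 0, 80, 230 → max 440
A3 regrets: 315, 280, 360, 135, 95 → max 360
A4 regrets: 120, 0, 65, 130, 0 → max 130
A5 regrets: 90, 255, 255, 155, 185 → max 255
A6 regrets: 10, 295, 340, 0, 315 → max 340
A7 regrets: 265, 350, 205, 60, 130 → max 350
Smallest max regret = 130 → A4.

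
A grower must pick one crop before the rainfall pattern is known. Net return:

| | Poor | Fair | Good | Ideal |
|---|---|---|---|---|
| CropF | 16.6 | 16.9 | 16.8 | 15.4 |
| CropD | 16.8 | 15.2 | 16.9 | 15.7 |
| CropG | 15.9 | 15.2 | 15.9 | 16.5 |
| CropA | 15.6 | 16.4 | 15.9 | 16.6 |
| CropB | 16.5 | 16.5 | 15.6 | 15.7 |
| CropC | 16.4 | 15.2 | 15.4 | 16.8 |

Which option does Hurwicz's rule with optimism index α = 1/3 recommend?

CropA

CropF: 1/3·16.9 + 2/3·15.4 = 15.9
CropD: 1/3·16.9 + 2/3·15.2 = 473/30
CropG: 1/3·16.5 + 2/3·15.2 = 469/30
CropA: 1/3·16.6 + 2/3·15.6 = 239/15
CropB: 1/3·16.5 + 2/3·15.6 = 15.9
CropC: 1/3·16.8 + 2/3·15.2 = 236/15
Highest Hurwicz score = 239/15 → CropA.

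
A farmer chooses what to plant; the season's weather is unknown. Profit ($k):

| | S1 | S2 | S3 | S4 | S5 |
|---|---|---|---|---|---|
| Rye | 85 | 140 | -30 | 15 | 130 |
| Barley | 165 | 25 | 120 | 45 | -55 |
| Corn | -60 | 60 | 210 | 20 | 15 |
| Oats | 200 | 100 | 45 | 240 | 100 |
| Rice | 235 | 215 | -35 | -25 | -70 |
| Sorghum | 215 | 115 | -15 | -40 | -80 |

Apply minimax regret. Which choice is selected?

Column bests: S1=235, S2=215, S3=210, S4=240, S5=130.
Rye regrets: 150, 75, 240, 225, 0 → max 240
Barley regrets: 70, 190, 90, 195, 185 → max 195
Corn regrets: 295, 155, 0, 220, 115 → max 295
Oats regrets: 35, 115, 165, 0, 30 → max 165
Rice regrets: 0, 0, 245, 265, 200 → max 265
Sorghum regrets: 20, 100, 225, 280, 210 → max 280
Smallest max regret = 165 → Oats.

Oats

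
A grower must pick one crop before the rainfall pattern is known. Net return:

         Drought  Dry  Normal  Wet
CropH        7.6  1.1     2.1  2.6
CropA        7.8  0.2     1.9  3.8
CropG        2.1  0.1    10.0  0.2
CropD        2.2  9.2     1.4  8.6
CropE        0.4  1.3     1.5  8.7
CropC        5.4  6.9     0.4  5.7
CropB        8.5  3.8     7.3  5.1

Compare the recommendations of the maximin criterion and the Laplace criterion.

Row minima: CropH=1.1, CropA=0.2, CropG=0.1, CropD=1.4, CropE=0.4, CropC=0.4, CropB=3.8
Best worst-case = 3.8 → CropB.
Row averages: CropH=3.35, CropA=3.425, CropG=3.1, CropD=5.35, CropE=2.975, CropC=4.6, CropB=6.175
Highest average = 6.175 → CropB.

maximin → CropB; laplace → CropB (agree)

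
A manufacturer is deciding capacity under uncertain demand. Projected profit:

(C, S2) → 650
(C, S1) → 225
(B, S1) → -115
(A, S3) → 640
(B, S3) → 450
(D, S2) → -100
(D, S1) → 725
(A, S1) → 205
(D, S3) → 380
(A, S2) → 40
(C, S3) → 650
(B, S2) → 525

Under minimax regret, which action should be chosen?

C

Column bests: S1=725, S2=650, S3=650.
A regrets: 520, 610, 10 → max 610
B regrets: 840, 125, 200 → max 840
C regrets: 500, 0, 0 → max 500
D regrets: 0, 750, 270 → max 750
Smallest max regret = 500 → C.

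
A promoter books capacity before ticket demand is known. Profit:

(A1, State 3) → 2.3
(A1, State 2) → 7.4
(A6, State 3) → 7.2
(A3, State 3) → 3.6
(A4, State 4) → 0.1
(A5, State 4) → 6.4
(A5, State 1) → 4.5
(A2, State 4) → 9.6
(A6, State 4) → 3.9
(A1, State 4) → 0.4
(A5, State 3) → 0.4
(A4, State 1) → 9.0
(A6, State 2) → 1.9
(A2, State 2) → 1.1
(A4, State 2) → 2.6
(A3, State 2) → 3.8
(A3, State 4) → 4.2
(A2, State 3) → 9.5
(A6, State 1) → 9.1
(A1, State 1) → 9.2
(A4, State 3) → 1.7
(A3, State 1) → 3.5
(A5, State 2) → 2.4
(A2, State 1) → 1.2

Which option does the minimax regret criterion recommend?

A6

Column bests: State 1=9.2, State 2=7.4, State 3=9.5, State 4=9.6.
A1 regrets: 0.0, 0.0, 7.2, 9.2 → max 9.2
A2 regrets: 8.0, 6.3, 0.0, 0.0 → max 8.0
A3 regrets: 5.7, 3.6, 5.9, 5.4 → max 5.9
A4 regrets: 0.2, 4.8, 7.8, 9.5 → max 9.5
A5 regrets: 4.7, 5.0, 9.1, 3.2 → max 9.1
A6 regrets: 0.1, 5.5, 2.3, 5.7 → max 5.7
Smallest max regret = 5.7 → A6.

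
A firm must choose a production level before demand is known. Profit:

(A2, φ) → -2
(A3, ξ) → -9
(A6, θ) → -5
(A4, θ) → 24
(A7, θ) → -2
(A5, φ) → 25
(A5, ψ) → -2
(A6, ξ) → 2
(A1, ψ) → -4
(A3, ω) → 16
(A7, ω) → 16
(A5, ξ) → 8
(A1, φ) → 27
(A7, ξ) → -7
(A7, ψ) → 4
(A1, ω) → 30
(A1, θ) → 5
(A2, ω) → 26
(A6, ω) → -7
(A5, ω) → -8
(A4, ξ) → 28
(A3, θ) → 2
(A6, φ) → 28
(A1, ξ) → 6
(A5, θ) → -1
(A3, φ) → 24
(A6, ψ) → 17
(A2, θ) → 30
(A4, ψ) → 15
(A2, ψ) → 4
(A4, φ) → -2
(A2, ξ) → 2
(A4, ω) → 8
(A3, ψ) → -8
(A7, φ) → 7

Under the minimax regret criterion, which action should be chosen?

A1

Column bests: θ=30, φ=28, ψ=17, ω=30, ξ=28.
A1 regrets: 25, 1, 21, 0, 22 → max 25
A2 regrets: 0, 30, 13, 4, 26 → max 30
A3 regrets: 28, 4, 25, 14, 37 → max 37
A4 regrets: 6, 30, 2, 22, 0 → max 30
A5 regrets: 31, 3, 19, 38, 20 → max 38
A6 regrets: 35, 0, 0, 37, 26 → max 37
A7 regrets: 32, 21, 13, 14, 35 → max 35
Smallest max regret = 25 → A1.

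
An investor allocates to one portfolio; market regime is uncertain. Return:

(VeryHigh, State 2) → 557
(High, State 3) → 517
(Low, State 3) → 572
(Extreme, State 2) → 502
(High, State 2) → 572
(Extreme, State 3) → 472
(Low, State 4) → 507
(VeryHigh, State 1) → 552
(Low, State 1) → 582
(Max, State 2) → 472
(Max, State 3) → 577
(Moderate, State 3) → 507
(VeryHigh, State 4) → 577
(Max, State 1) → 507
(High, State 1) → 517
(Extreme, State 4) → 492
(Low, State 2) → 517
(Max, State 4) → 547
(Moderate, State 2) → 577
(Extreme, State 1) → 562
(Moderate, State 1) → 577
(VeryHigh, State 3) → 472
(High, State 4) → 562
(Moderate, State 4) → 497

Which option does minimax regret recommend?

High

Column bests: State 1=582, State 2=577, State 3=577, State 4=577.
Low regrets: 0, 60, 5, 70 → max 70
Moderate regrets: 5, 0, 70, 80 → max 80
High regrets: 65, 5, 60, 15 → max 65
VeryHigh regrets: 30, 20, 105, 0 → max 105
Extreme regrets: 20, 75, 105, 85 → max 105
Max regrets: 75, 105, 0, 30 → max 105
Smallest max regret = 65 → High.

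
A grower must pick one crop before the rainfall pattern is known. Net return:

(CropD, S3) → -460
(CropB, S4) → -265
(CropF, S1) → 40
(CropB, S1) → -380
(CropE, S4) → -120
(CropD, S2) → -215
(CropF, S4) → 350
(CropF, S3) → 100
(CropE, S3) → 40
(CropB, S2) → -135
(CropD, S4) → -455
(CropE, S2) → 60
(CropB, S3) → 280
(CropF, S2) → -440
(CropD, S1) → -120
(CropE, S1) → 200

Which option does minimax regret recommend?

CropE

Column bests: S1=200, S2=60, S3=280, S4=350.
CropD regrets: 320, 275, 740, 805 → max 805
CropF regrets: 160, 500, 180, 0 → max 500
CropB regrets: 580, 195, 0, 615 → max 615
CropE regrets: 0, 0, 240, 470 → max 470
Smallest max regret = 470 → CropE.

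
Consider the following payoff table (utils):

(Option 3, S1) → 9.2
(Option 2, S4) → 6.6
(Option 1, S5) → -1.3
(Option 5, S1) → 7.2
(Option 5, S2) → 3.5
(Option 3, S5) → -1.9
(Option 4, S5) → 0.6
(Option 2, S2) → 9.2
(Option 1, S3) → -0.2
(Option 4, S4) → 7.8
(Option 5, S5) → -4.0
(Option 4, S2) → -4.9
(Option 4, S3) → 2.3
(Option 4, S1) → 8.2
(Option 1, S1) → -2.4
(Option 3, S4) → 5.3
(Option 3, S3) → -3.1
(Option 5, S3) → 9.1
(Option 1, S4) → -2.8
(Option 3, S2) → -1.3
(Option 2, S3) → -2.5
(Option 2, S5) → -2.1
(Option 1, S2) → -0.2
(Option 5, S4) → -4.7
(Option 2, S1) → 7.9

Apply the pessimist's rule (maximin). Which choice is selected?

Option 2

Row minima: Option 1=-2.8, Option 2=-2.5, Option 3=-3.1, Option 4=-4.9, Option 5=-4.7
Best worst-case = -2.5 → Option 2.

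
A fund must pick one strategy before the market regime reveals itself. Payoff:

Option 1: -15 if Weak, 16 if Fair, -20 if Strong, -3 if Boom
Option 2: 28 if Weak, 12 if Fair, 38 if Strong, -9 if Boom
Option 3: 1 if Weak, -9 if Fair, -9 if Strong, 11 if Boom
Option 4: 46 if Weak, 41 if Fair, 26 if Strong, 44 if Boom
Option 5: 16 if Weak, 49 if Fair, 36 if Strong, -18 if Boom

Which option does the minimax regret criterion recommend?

Column bests: Weak=46, Fair=49, Strong=38, Boom=44.
Option 1 regrets: 61, 33, 58, 47 → max 61
Option 2 regrets: 18, 37, 0, 53 → max 53
Option 3 regrets: 45, 58, 47, 33 → max 58
Option 4 regrets: 0, 8, 12, 0 → max 12
Option 5 regrets: 30, 0, 2, 62 → max 62
Smallest max regret = 12 → Option 4.

Option 4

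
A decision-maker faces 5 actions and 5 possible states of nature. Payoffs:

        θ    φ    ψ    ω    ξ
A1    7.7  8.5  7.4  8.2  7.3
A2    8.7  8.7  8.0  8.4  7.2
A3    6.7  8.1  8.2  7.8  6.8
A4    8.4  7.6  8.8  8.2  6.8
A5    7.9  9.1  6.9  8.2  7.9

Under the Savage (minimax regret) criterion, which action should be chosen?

A2

Column bests: θ=8.7, φ=9.1, ψ=8.8, ω=8.4, ξ=7.9.
A1 regrets: 1.0, 0.6, 1.4, 0.2, 0.6 → max 1.4
A2 regrets: 0.0, 0.4, 0.8, 0.0, 0.7 → max 0.8
A3 regrets: 2.0, 1.0, 0.6, 0.6, 1.1 → max 2.0
A4 regrets: 0.3, 1.5, 0.0, 0.2, 1.1 → max 1.5
A5 regrets: 0.8, 0.0, 1.9, 0.2, 0.0 → max 1.9
Smallest max regret = 0.8 → A2.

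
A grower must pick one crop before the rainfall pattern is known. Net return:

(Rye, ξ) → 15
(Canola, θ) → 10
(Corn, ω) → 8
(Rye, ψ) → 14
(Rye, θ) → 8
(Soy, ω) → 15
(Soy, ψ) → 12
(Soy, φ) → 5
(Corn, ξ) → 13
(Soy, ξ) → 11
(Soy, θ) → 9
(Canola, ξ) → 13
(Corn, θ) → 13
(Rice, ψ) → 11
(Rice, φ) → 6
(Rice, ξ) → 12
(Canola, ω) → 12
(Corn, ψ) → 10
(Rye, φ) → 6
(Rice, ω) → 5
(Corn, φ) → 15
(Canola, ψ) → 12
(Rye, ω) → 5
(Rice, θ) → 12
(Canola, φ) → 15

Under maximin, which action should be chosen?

Row minima: Rice=5, Corn=8, Rye=5, Canola=10, Soy=5
Best worst-case = 10 → Canola.

Canola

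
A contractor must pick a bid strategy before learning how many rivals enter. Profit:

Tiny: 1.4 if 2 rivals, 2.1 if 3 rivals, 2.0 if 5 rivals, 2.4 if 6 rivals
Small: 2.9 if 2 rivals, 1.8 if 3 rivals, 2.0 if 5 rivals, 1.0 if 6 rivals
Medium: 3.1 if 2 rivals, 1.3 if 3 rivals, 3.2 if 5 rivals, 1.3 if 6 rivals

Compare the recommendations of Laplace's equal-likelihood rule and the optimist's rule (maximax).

Row averages: Tiny=1.975, Small=1.925, Medium=2.225
Highest average = 2.225 → Medium.
Row maxima: Tiny=2.4, Small=2.9, Medium=3.2
Best best-case = 3.2 → Medium.

laplace → Medium; maximax → Medium (agree)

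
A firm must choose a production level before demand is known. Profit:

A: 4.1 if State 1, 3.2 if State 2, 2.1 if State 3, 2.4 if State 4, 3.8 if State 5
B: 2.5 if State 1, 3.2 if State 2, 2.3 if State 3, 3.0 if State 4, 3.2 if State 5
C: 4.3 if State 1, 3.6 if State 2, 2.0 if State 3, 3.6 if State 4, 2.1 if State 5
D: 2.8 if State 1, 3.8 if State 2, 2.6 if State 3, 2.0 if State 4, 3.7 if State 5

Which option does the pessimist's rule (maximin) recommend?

Row minima: A=2.1, B=2.3, C=2.0, D=2.0
Best worst-case = 2.3 → B.

B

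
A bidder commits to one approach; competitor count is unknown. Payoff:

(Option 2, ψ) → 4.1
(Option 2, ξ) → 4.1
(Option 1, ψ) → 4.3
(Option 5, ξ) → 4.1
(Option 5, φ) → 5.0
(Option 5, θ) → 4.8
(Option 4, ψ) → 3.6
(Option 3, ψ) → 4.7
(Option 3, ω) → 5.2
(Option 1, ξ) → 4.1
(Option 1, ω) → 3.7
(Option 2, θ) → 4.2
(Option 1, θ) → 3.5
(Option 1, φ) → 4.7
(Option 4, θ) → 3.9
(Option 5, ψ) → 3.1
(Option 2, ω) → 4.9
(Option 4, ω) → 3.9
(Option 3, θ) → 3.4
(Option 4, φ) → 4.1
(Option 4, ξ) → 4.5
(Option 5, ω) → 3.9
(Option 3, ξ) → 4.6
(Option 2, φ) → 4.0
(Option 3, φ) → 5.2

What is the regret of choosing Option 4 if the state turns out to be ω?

1.3

Best payoff under ω is 5.2.
Regret = 5.2 − 3.9 = 1.3.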